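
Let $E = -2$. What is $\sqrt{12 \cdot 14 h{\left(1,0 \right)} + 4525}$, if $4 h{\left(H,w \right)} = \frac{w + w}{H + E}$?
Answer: $5 \sqrt{181} \approx 67.268$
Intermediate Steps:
$h{\left(H,w \right)} = \frac{w}{2 \left(-2 + H\right)}$ ($h{\left(H,w \right)} = \frac{\left(w + w\right) \frac{1}{H - 2}}{4} = \frac{2 w \frac{1}{-2 + H}}{4} = \frac{w}{2 \left(-2 + H\right)}$)
$\sqrt{12 \cdot 14 h{\left(1,0 \right)} + 4525} = \sqrt{12 \cdot 14 \cdot \frac{1}{2} \cdot 0 \frac{1}{-2 + 1} + 4525} = \sqrt{168 \cdot \frac{1}{2} \cdot 0 \frac{1}{-1} + 4525} = \sqrt{168 \cdot \frac{1}{2} \cdot 0 \left(-1\right) + 4525} = \sqrt{168 \cdot 0 + 4525} = \sqrt{0 + 4525} = \sqrt{4525} = 5 \sqrt{181}$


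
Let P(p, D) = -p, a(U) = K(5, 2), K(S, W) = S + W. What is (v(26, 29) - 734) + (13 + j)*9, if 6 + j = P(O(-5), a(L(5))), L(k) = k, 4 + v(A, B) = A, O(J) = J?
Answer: -604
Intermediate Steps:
v(A, B) = -4 + A
a(U) = 7 (a(U) = 5 + 2 = 7)
j = -1 (j = -6 - 1*(-5) = -6 + 5 = -1)
(v(26, 29) - 734) + (13 + j)*9 = ((-4 + 26) - 734) + (13 - 1)*9 = (22 - 734) + 12*9 = -712 + 108 = -604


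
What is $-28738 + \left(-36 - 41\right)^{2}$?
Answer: $-22809$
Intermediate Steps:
$-28738 + \left(-36 - 41\right)^{2} = -28738 + \left(-77\right)^{2} = -28738 + 5929 = -22809$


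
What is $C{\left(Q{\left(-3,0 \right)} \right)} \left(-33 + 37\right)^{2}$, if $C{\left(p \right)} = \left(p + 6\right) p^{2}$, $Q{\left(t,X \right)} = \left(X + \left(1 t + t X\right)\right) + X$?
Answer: $432$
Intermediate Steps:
$Q{\left(t,X \right)} = t + 2 X + X t$ ($Q{\left(t,X \right)} = \left(X + \left(t + X t\right)\right) + X = \left(X + t + X t\right) + X = t + 2 X + X t$)
$C{\left(p \right)} = p^{2} \left(6 + p\right)$ ($C{\left(p \right)} = \left(6 + p\right) p^{2} = p^{2} \left(6 + p\right)$)
$C{\left(Q{\left(-3,0 \right)} \right)} \left(-33 + 37\right)^{2} = \left(-3 + 2 \cdot 0 + 0 \left(-3\right)\right)^{2} \left(6 + \left(-3 + 2 \cdot 0 + 0 \left(-3\right)\right)\right) \left(-33 + 37\right)^{2} = \left(-3 + 0 + 0\right)^{2} \left(6 + \left(-3 + 0 + 0\right)\right) 4^{2} = \left(-3\right)^{2} \left(6 - 3\right) 16 = 9 \cdot 3 \cdot 16 = 27 \cdot 16 = 432$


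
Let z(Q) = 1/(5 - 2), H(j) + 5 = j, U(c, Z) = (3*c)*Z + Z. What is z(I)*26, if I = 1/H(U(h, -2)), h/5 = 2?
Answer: 26/3 ≈ 8.6667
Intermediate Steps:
h = 10 (h = 5*2 = 10)
U(c, Z) = Z + 3*Z*c (U(c, Z) = 3*Z*c + Z = Z + 3*Z*c)
H(j) = -5 + j
I = -1/67 (I = 1/(-5 - 2*(1 + 3*10)) = 1/(-5 - 2*(1 + 30)) = 1/(-5 - 2*31) = 1/(-5 - 62) = 1/(-67) = -1/67 ≈ -0.014925)
z(Q) = ⅓ (z(Q) = 1/3 = ⅓)
z(I)*26 = (⅓)*26 = 26/3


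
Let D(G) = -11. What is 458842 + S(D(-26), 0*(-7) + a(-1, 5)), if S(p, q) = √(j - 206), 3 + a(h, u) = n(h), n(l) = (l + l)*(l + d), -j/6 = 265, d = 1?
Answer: 458842 + 2*I*√449 ≈ 4.5884e+5 + 42.379*I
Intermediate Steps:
j = -1590 (j = -6*265 = -1590)
n(l) = 2*l*(1 + l) (n(l) = (l + l)*(l + 1) = (2*l)*(1 + l) = 2*l*(1 + l))
a(h, u) = -3 + 2*h*(1 + h)
S(p, q) = 2*I*√449 (S(p, q) = √(-1590 - 206) = √(-1796) = 2*I*√449)
458842 + S(D(-26), 0*(-7) + a(-1, 5)) = 458842 + 2*I*√449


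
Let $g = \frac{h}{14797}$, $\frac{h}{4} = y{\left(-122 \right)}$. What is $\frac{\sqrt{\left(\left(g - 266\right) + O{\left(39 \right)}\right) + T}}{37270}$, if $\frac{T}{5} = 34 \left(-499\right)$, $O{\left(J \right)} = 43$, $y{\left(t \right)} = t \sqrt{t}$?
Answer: $\frac{\sqrt{-18622457179077 - 7220936 i \sqrt{122}}}{551484190} \approx 1.6757 \cdot 10^{-8} - 0.007825 i$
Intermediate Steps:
$y{\left(t \right)} = t^{\frac{3}{2}}$
$h = - 488 i \sqrt{122}$ ($h = 4 \left(-122\right)^{\frac{3}{2}} = 4 \left(- 122 i \sqrt{122}\right) = - 488 i \sqrt{122} \approx - 5390.1 i$)
$T = -84830$ ($T = 5 \cdot 34 \left(-499\right) = 5 \left(-16966\right) = -84830$)
$g = - \frac{488 i \sqrt{122}}{14797}$ ($g = \frac{\left(-488\right) i \sqrt{122}}{14797} = - 488 i \sqrt{122} \cdot \frac{1}{14797} = - \frac{488 i \sqrt{122}}{14797} \approx - 0.36427 i$)
$\frac{\sqrt{\left(\left(g - 266\right) + O{\left(39 \right)}\right) + T}}{37270} = \frac{\sqrt{\left(\left(- \frac{488 i \sqrt{122}}{14797} - 266\right) + 43\right) - 84830}}{37270} = \sqrt{\left(\left(-266 - \frac{488 i \sqrt{122}}{14797}\right) + 43\right) - 84830} \cdot \frac{1}{37270} = \sqrt{\left(-223 - \frac{488 i \sqrt{122}}{14797}\right) - 84830} \cdot \frac{1}{37270} = \sqrt{-85053 - \frac{488 i \sqrt{122}}{14797}} \cdot \frac{1}{37270} = \frac{\sqrt{-85053 - \frac{488 i \sqrt{122}}{14797}}}{37270}$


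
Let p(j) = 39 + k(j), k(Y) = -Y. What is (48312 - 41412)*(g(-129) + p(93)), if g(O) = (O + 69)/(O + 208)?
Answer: -29849400/79 ≈ -3.7784e+5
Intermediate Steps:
g(O) = (69 + O)/(208 + O)
p(j) = 39 - j
(48312 - 41412)*(g(-129) + p(93)) = (48312 - 41412)*((69 - 129)/(208 - 129) + (39 - 1*93)) = 6900*(-60/79 + (39 - 93)) = 6900*((1/79)*(-60) - 54) = 6900*(-60/79 - 54) = 6900*(-4326/79) = -29849400/79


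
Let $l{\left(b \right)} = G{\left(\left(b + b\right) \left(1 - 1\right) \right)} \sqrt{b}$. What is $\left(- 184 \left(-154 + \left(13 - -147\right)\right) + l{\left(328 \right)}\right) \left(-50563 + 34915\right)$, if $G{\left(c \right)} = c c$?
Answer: $17275392$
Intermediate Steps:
$G{\left(c \right)} = c^{2}$
$l{\left(b \right)} = 0$ ($l{\left(b \right)} = \left(\left(b + b\right) \left(1 - 1\right)\right)^{2} \sqrt{b} = \left(2 b 0\right)^{2} \sqrt{b} = 0^{2} \sqrt{b} = 0 \sqrt{b} = 0$)
$\left(- 184 \left(-154 + \left(13 - -147\right)\right) + l{\left(328 \right)}\right) \left(-50563 + 34915\right) = \left(- 184 \left(-154 + \left(13 - -147\right)\right) + 0\right) \left(-50563 + 34915\right) = \left(- 184 \left(-154 + \left(13 + 147\right)\right) + 0\right) \left(-15648\right) = \left(- 184 \left(-154 + 160\right) + 0\right) \left(-15648\right) = \left(\left(-184\right) 6 + 0\right) \left(-15648\right) = \left(-1104 + 0\right) \left(-15648\right) = \left(-1104\right) \left(-15648\right) = 17275392$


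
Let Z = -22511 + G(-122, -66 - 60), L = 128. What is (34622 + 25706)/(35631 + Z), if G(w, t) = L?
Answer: 7541/1656 ≈ 4.5537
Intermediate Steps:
G(w, t) = 128
Z = -22383 (Z = -22511 + 128 = -22383)
(34622 + 25706)/(35631 + Z) = (34622 + 25706)/(35631 - 22383) = 60328/13248 = 60328*(1/13248) = 7541/1656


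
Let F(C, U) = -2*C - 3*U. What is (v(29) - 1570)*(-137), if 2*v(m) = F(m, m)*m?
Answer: 1006265/2 ≈ 5.0313e+5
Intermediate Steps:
F(C, U) = -3*U - 2*C
v(m) = -5*m**2/2 (v(m) = ((-3*m - 2*m)*m)/2 = ((-5*m)*m)/2 = (-5*m**2)/2 = -5*m**2/2)
(v(29) - 1570)*(-137) = (-5/2*29**2 - 1570)*(-137) = (-5/2*841 - 1570)*(-137) = (-4205/2 - 1570)*(-137) = -7345/2*(-137) = 1006265/2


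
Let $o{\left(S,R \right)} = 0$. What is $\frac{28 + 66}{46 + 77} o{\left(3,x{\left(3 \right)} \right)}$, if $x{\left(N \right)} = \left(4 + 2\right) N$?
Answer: $0$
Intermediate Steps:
$x{\left(N \right)} = 6 N$
$\frac{28 + 66}{46 + 77} o{\left(3,x{\left(3 \right)} \right)} = \frac{28 + 66}{46 + 77} \cdot 0 = \frac{94}{123} \cdot 0 = 0$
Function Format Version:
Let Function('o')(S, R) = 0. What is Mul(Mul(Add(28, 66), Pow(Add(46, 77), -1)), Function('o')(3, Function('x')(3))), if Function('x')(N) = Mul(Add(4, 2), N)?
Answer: 0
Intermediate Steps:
Function('x')(N) = Mul(6, N)
Mul(Mul(Add(28, 66), Pow(Add(46, 77), -1)), Function('o')(3, Function('x')(3))) = Mul(Mul(Add(28, 66), Pow(Add(46, 77), -1)), 0) = Mul(Mul(94, Pow(123, -1)), 0) = Mul(Mul(94, Rational(1, 123)), 0) = Mul(Rational(94, 123), 0) = 0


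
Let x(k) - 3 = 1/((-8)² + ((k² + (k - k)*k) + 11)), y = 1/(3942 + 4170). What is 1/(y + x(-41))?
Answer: 3561168/10685971 ≈ 0.33326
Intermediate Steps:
y = 1/8112 ≈ 0.00012327
x(k) = 3 + 1/(75 + k²) (x(k) = 3 + 1/((-8)² + ((k² + (k - k)*k) + 11)) = 3 + 1/(64 + ((k² + 0*k) + 11)) = 3 + 1/(64 + ((k² + 0) + 11)) = 3 + 1/(64 + (k² + 11)) = 3 + 1/(64 + (11 + k²)) = 3 + 1/(75 + k²))
1/(y + x(-41)) = 1/(1/8112 + (226 + 3*(-41)²)/(75 + (-41)²)) = 1/(1/8112 + (226 + 3*1681)/(75 + 1681)) = 1/(1/8112 + (226 + 5043)/1756) = 1/(1/8112 + (1/1756)*5269) = 1/(1/8112 + 5269/1756) = 1/(10685971/3561168) = 3561168/10685971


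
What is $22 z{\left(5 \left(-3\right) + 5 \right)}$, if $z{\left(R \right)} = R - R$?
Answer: $0$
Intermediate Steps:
$z{\left(R \right)} = 0$
$22 z{\left(5 \left(-3\right) + 5 \right)} = 22 \cdot 0 = 0$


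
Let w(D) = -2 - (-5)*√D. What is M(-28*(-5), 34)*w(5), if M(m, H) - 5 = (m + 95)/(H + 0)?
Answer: -405/17 + 2025*√5/34 ≈ 109.35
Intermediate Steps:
M(m, H) = 5 + (95 + m)/H (M(m, H) = 5 + (m + 95)/(H + 0) = 5 + (95 + m)/H)
w(D) = -2 + 5*√D
M(-28*(-5), 34)*w(5) = ((95 - 28*(-5) + 5*34)/34)*(-2 + 5*√5) = ((95 + 140 + 170)/34)*(-2 + 5*√5) = ((1/34)*405)*(-2 + 5*√5) = 405*(-2 + 5*√5)/34 = -405/17 + 2025*√5/34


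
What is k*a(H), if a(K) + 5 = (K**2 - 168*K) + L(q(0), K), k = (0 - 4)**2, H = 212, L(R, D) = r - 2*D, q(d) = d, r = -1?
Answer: 142368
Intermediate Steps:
L(R, D) = -1 - 2*D
k = 16 (k = (-4)**2 = 16)
a(K) = -6 + K**2 - 170*K (a(K) = -5 + ((K**2 - 168*K) + (-1 - 2*K)) = -5 + (-1 + K**2 - 170*K) = -6 + K**2 - 170*K)
k*a(H) = 16*(-6 + 212**2 - 170*212) = 16*(-6 + 44944 - 36040) = 16*8898 = 142368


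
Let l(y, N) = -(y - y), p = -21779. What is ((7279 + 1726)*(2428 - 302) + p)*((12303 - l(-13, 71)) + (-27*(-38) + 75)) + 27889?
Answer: 256322722693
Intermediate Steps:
l(y, N) = 0 (l(y, N) = -1*0 = 0)
((7279 + 1726)*(2428 - 302) + p)*((12303 - l(-13, 71)) + (-27*(-38) + 75)) + 27889 = ((7279 + 1726)*(2428 - 302) - 21779)*((12303 - 1*0) + (-27*(-38) + 75)) + 27889 = (9005*2126 - 21779)*((12303 + 0) + (1026 + 75)) + 27889 = (19144630 - 21779)*(12303 + 1101) + 27889 = 19122851*13404 + 27889 = 256322694804 + 27889 = 256322722693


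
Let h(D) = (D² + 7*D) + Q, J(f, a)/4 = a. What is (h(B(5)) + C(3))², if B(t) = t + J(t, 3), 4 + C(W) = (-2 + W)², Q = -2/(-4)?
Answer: 657721/4 ≈ 1.6443e+5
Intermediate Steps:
Q = ½ (Q = -2*(-¼) = ½ ≈ 0.50000)
J(f, a) = 4*a
C(W) = -4 + (-2 + W)²
B(t) = 12 + t (B(t) = t + 4*3 = t + 12 = 12 + t)
h(D) = ½ + D² + 7*D (h(D) = (D² + 7*D) + ½ = ½ + D² + 7*D)
(h(B(5)) + C(3))² = ((½ + (12 + 5)² + 7*(12 + 5)) + 3*(-4 + 3))² = ((½ + 17² + 7*17) + 3*(-1))² = ((½ + 289 + 119) - 3)² = (817/2 - 3)² = (811/2)² = 657721/4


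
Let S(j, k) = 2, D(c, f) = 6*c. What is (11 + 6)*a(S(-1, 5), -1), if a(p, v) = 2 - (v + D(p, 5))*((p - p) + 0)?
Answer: 34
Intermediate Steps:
a(p, v) = 2 (a(p, v) = 2 - (v + 6*p)*((p - p) + 0) = 2 - (v + 6*p)*(0 + 0) = 2 - (v + 6*p)*0 = 2 - 1*0 = 2 + 0 = 2)
(11 + 6)*a(S(-1, 5), -1) = (11 + 6)*2 = 17*2 = 34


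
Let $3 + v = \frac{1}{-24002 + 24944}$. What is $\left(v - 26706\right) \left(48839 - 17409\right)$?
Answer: $- \frac{395387467055}{471} \approx -8.3946 \cdot 10^{8}$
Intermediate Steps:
$v = - \frac{2825}{942}$ ($v = -3 + \frac{1}{-24002 + 24944} = -3 + \frac{1}{942} = - \frac{2825}{942} \approx -2.9989$)
$\left(v - 26706\right) \left(48839 - 17409\right) = \left(- \frac{2825}{942} - 26706\right) \left(48839 - 17409\right) = \left(- \frac{25159877}{942}\right) 31430 = - \frac{395387467055}{471}$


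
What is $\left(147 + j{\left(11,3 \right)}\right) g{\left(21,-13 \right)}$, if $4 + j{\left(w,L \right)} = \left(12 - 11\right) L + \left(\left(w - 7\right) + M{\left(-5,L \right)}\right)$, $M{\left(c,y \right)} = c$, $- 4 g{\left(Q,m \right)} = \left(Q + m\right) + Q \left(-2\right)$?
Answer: $\frac{2465}{2} \approx 1232.5$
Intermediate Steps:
$g{\left(Q,m \right)} = - \frac{m}{4} + \frac{Q}{4}$ ($g{\left(Q,m \right)} = - \frac{\left(Q + m\right) + Q \left(-2\right)}{4} = - \frac{\left(Q + m\right) - 2 Q}{4} = - \frac{m - Q}{4} = - \frac{m}{4} + \frac{Q}{4}$)
$j{\left(w,L \right)} = -16 + L + w$ ($j{\left(w,L \right)} = -4 + \left(\left(12 - 11\right) L + \left(\left(w - 7\right) - 5\right)\right) = -4 + \left(\left(12 - 11\right) L + \left(\left(-7 + w\right) - 5\right)\right) = -4 + \left(1 L + \left(-12 + w\right)\right) = -4 + \left(L + \left(-12 + w\right)\right) = -4 + \left(-12 + L + w\right) = -16 + L + w$)
$\left(147 + j{\left(11,3 \right)}\right) g{\left(21,-13 \right)} = \left(147 + \left(-16 + 3 + 11\right)\right) \left(\left(- \frac{1}{4}\right) \left(-13\right) + \frac{1}{4} \cdot 21\right) = \left(147 - 2\right) \left(\frac{13}{4} + \frac{21}{4}\right) = 145 \cdot \frac{17}{2} = \frac{2465}{2}$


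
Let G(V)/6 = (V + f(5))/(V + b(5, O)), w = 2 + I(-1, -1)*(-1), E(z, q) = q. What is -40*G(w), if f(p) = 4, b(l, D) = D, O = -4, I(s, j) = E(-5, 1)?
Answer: 400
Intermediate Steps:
I(s, j) = 1
w = 1 (w = 2 + 1*(-1) = 2 - 1 = 1)
G(V) = 6*(4 + V)/(-4 + V) (G(V) = 6*((V + 4)/(V - 4)) = 6*((4 + V)/(-4 + V)) = 6*(4 + V)/(-4 + V))
-40*G(w) = -240*(4 + 1)/(-4 + 1) = -240*5/(-3) = -240*(-1)*5/3 = -40*(-10) = 400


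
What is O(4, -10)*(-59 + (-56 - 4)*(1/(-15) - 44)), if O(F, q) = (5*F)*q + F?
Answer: -506660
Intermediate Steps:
O(F, q) = F + 5*F*q (O(F, q) = 5*F*q + F = F + 5*F*q)
O(4, -10)*(-59 + (-56 - 4)*(1/(-15) - 44)) = (4*(1 + 5*(-10)))*(-59 + (-56 - 4)*(1/(-15) - 44)) = (4*(1 - 50))*(-59 - 60*(-1/15 - 44)) = (4*(-49))*(-59 - 60*(-661/15)) = -196*(-59 + 2644) = -196*2585 = -506660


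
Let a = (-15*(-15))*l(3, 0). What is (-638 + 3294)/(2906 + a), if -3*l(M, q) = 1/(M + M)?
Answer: 5312/5787 ≈ 0.91792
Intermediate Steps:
l(M, q) = -1/(6*M) (l(M, q) = -1/(3*(M + M)) = -1/(2*M)/3 = -1/(6*M))
a = -25/2 (a = (-15*(-15))*(-1/6/3) = 225*(-1/6*1/3) = 225*(-1/18) = -25/2 ≈ -12.500)
(-638 + 3294)/(2906 + a) = (-638 + 3294)/(2906 - 25/2) = 2656/(5787/2) = 2656*(2/5787) = 5312/5787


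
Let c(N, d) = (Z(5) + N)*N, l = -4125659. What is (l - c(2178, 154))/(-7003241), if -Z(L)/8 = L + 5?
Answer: 8695103/7003241 ≈ 1.2416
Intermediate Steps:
Z(L) = -40 - 8*L (Z(L) = -8*(L + 5) = -8*(5 + L) = -40 - 8*L)
c(N, d) = N*(-80 + N) (c(N, d) = ((-40 - 8*5) + N)*N = ((-40 - 40) + N)*N = (-80 + N)*N = N*(-80 + N))
(l - c(2178, 154))/(-7003241) = (-4125659 - 2178*(-80 + 2178))/(-7003241) = (-4125659 - 2178*2098)*(-1/7003241) = (-4125659 - 1*4569444)*(-1/7003241) = (-4125659 - 4569444)*(-1/7003241) = -8695103*(-1/7003241) = 8695103/7003241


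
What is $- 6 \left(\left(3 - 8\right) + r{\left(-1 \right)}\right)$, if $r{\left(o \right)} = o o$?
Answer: $24$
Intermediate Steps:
$r{\left(o \right)} = o^{2}$
$- 6 \left(\left(3 - 8\right) + r{\left(-1 \right)}\right) = - 6 \left(\left(3 - 8\right) + \left(-1\right)^{2}\right) = - 6 \left(-5 + 1\right) = \left(-6\right) \left(-4\right) = 24$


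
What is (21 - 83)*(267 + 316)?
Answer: -36146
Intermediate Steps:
(21 - 83)*(267 + 316) = -62*583 = -36146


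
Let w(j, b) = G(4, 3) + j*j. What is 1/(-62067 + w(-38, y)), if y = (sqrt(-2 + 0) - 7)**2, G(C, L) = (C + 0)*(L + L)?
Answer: -1/60599 ≈ -1.6502e-5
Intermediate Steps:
G(C, L) = 2*C*L (G(C, L) = C*(2*L) = 2*C*L)
y = (-7 + I*sqrt(2))**2 (y = (sqrt(-2) - 7)**2 = (I*sqrt(2) - 7)**2 = (-7 + I*sqrt(2))**2 ≈ 47.0 - 19.799*I)
w(j, b) = 24 + j**2 (w(j, b) = 2*4*3 + j*j = 24 + j**2)
1/(-62067 + w(-38, y)) = 1/(-62067 + (24 + (-38)**2)) = 1/(-62067 + (24 + 1444)) = 1/(-62067 + 1468) = 1/(-60599) = -1/60599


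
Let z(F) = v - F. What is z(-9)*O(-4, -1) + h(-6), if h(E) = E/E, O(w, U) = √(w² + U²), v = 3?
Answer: 1 + 12*√17 ≈ 50.477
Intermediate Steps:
O(w, U) = √(U² + w²)
h(E) = 1
z(F) = 3 - F
z(-9)*O(-4, -1) + h(-6) = (3 - 1*(-9))*√((-1)² + (-4)²) + 1 = (3 + 9)*√(1 + 16) + 1 = 12*√17 + 1 = 1 + 12*√17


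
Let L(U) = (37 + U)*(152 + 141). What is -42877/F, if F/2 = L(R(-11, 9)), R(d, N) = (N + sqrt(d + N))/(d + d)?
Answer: -379675835/189871911 - 471647*I*sqrt(2)/189871911 ≈ -1.9996 - 0.0035129*I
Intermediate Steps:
R(d, N) = (N + sqrt(N + d))/(2*d) (R(d, N) = (N + sqrt(N + d))/((2*d)) = (N + sqrt(N + d))*(1/(2*d)) = (N + sqrt(N + d))/(2*d))
L(U) = 10841 + 293*U (L(U) = (37 + U)*293 = 10841 + 293*U)
F = 235865/11 - 293*I*sqrt(2)/11 (F = 2*(10841 + 293*((1/2)*(9 + sqrt(9 - 11))/(-11))) = 2*(10841 + 293*((1/2)*(-1/11)*(9 + sqrt(-2)))) = 2*(10841 + 293*((1/2)*(-1/11)*(9 + I*sqrt(2)))) = 2*(10841 + 293*(-9/22 - I*sqrt(2)/22)) = 2*(10841 + (-2637/22 - 293*I*sqrt(2)/22)) = 2*(235865/22 - 293*I*sqrt(2)/22) = 235865/11 - 293*I*sqrt(2)/11 ≈ 21442.0 - 37.669*I)
-42877/F = -42877/(235865/11 - 293*I*sqrt(2)/11)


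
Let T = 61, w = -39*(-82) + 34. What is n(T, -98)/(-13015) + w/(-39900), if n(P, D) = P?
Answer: -117101/1366575 ≈ -0.085689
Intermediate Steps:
w = 3232 (w = 3198 + 34 = 3232)
n(T, -98)/(-13015) + w/(-39900) = 61/(-13015) + 3232/(-39900) = 61*(-1/13015) + 3232*(-1/39900) = -61/13015 - 808/9975 = -117101/1366575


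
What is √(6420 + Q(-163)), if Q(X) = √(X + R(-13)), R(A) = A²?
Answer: √(6420 + √6) ≈ 80.140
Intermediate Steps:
Q(X) = √(169 + X) (Q(X) = √(X + (-13)²) = √(X + 169) = √(169 + X))
√(6420 + Q(-163)) = √(6420 + √(169 - 163)) = √(6420 + √6)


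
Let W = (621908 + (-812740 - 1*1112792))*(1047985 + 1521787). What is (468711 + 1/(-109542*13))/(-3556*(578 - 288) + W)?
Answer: -667466024705/4770578999398740528 ≈ -1.3991e-7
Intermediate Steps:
W = -3350016453728 (W = (621908 + (-812740 - 1112792))*2569772 = (621908 - 1925532)*2569772 = -1303624*2569772 = -3350016453728)
(468711 + 1/(-109542*13))/(-3556*(578 - 288) + W) = (468711 + 1/(-109542*13))/(-3556*(578 - 288) - 3350016453728) = (468711 + 1/(-1424046))/(-3556*290 - 3350016453728) = (468711 - 1/1424046)/(-1031240 - 3350016453728) = (667466024705/1424046)/(-3350017484968) = (667466024705/1424046)*(-1/3350017484968) = -667466024705/4770578999398740528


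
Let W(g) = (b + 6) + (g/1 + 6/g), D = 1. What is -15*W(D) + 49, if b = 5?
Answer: -221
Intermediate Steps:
W(g) = 11 + g + 6/g (W(g) = (5 + 6) + (g/1 + 6/g) = 11 + (g*1 + 6/g) = 11 + (g + 6/g) = 11 + g + 6/g)
-15*W(D) + 49 = -15*(11 + 1 + 6/1) + 49 = -15*(11 + 1 + 6*1) + 49 = -15*(11 + 1 + 6) + 49 = -15*18 + 49 = -270 + 49 = -221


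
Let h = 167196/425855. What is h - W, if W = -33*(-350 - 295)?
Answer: -9064156479/425855 ≈ -21285.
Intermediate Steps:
h = 167196/425855 (h = 167196*(1/425855) = 167196/425855 ≈ 0.39261)
W = 21285 (W = -33*(-645) = 21285)
h - W = 167196/425855 - 1*21285 = 167196/425855 - 21285 = -9064156479/425855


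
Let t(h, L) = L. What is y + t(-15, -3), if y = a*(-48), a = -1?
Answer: 45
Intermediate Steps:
y = 48 (y = -1*(-48) = 48)
y + t(-15, -3) = 48 - 3 = 45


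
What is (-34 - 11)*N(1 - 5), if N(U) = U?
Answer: 180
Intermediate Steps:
(-34 - 11)*N(1 - 5) = (-34 - 11)*(1 - 5) = -45*(-4) = 180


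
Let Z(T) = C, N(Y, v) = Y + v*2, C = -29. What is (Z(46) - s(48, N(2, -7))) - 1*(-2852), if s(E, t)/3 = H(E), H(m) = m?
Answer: 2679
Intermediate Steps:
N(Y, v) = Y + 2*v
s(E, t) = 3*E
Z(T) = -29
(Z(46) - s(48, N(2, -7))) - 1*(-2852) = (-29 - 3*48) - 1*(-2852) = (-29 - 1*144) + 2852 = (-29 - 144) + 2852 = -173 + 2852 = 2679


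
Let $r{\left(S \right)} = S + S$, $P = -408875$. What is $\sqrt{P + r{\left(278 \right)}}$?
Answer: $i \sqrt{408319} \approx 639.0 i$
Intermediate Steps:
$r{\left(S \right)} = 2 S$
$\sqrt{P + r{\left(278 \right)}} = \sqrt{-408875 + 2 \cdot 278} = \sqrt{-408875 + 556} = \sqrt{-408319} = i \sqrt{408319}$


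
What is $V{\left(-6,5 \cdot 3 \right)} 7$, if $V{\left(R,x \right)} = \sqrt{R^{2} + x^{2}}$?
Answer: $21 \sqrt{29} \approx 113.09$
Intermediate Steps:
$V{\left(-6,5 \cdot 3 \right)} 7 = \sqrt{\left(-6\right)^{2} + \left(5 \cdot 3\right)^{2}} \cdot 7 = \sqrt{36 + 15^{2}} \cdot 7 = \sqrt{36 + 225} \cdot 7 = \sqrt{261} \cdot 7 = 3 \sqrt{29} \cdot 7 = 21 \sqrt{29}$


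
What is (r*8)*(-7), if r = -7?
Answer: 392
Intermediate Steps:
(r*8)*(-7) = -7*8*(-7) = -56*(-7) = 392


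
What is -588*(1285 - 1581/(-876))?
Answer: -55234809/73 ≈ -7.5664e+5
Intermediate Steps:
-588*(1285 - 1581/(-876)) = -588*(1285 - 1581*(-1/876)) = -588*(1285 + 527/292) = -588*375747/292 = -55234809/73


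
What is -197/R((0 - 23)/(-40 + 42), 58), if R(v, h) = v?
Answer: 394/23 ≈ 17.130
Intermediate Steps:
-197/R((0 - 23)/(-40 + 42), 58) = -197*(-40 + 42)/(0 - 23) = -197/((-23/2)) = -197/((-23*½)) = -197/(-23/2) = -197*(-2/23) = 394/23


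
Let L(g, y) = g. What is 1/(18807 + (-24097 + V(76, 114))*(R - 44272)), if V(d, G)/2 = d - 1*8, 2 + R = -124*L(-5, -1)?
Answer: 1/1046012301 ≈ 9.5601e-10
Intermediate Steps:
R = 618 (R = -2 - 124*(-5) = -2 + 620 = 618)
V(d, G) = -16 + 2*d (V(d, G) = 2*(d - 1*8) = 2*(d - 8) = 2*(-8 + d) = -16 + 2*d)
1/(18807 + (-24097 + V(76, 114))*(R - 44272)) = 1/(18807 + (-24097 + (-16 + 2*76))*(618 - 44272)) = 1/(18807 + (-24097 + (-16 + 152))*(-43654)) = 1/(18807 + (-24097 + 136)*(-43654)) = 1/(18807 - 23961*(-43654)) = 1/(18807 + 1045993494) = 1/1046012301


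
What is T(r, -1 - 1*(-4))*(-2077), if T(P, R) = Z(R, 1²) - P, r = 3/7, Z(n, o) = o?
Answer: -8308/7 ≈ -1186.9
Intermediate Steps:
r = 3/7 (r = 3*(⅐) = 3/7 ≈ 0.42857)
T(P, R) = 1 - P (T(P, R) = 1² - P = 1 - P)
T(r, -1 - 1*(-4))*(-2077) = (1 - 1*3/7)*(-2077) = (1 - 3/7)*(-2077) = (4/7)*(-2077) = -8308/7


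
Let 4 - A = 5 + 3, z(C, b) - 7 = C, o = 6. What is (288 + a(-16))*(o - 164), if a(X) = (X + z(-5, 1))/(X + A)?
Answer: -228073/5 ≈ -45615.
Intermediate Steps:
z(C, b) = 7 + C
A = -4 (A = 4 - (5 + 3) = 4 - 1*8 = 4 - 8 = -4)
a(X) = (2 + X)/(-4 + X) (a(X) = (X + (7 - 5))/(X - 4) = (X + 2)/(-4 + X) = (2 + X)/(-4 + X))
(288 + a(-16))*(o - 164) = (288 + (2 - 16)/(-4 - 16))*(6 - 164) = (288 - 14/(-20))*(-158) = (288 - 1/20*(-14))*(-158) = (288 + 7/10)*(-158) = (2887/10)*(-158) = -228073/5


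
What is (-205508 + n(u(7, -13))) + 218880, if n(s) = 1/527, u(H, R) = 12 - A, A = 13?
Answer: 7047045/527 ≈ 13372.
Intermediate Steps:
u(H, R) = -1 (u(H, R) = 12 - 1*13 = 12 - 13 = -1)
n(s) = 1/527
(-205508 + n(u(7, -13))) + 218880 = (-205508 + 1/527) + 218880 = -108302715/527 + 218880 = 7047045/527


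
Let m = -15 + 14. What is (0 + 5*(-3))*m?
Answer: 15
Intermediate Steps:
m = -1
(0 + 5*(-3))*m = (0 + 5*(-3))*(-1) = (0 - 15)*(-1) = -15*(-1) = 15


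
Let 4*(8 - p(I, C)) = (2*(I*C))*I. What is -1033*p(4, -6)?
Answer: -57848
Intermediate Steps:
p(I, C) = 8 - C*I²/2 (p(I, C) = 8 - 2*(I*C)*I/4 = 8 - 2*(C*I)*I/4 = 8 - 2*C*I*I/4 = 8 - C*I²/2)
-1033*p(4, -6) = -1033*(8 - ½*(-6)*4²) = -1033*(8 - ½*(-6)*16) = -1033*(8 + 48) = -1033*56 = -57848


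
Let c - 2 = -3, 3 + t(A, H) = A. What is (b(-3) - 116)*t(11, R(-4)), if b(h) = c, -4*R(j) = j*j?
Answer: -936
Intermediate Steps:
R(j) = -j²/4 (R(j) = -j*j/4 = -j²/4)
t(A, H) = -3 + A
c = -1 (c = 2 - 3 = -1)
b(h) = -1
(b(-3) - 116)*t(11, R(-4)) = (-1 - 116)*(-3 + 11) = -117*8 = -936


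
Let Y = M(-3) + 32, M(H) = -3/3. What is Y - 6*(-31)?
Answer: 217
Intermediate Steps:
M(H) = -1 (M(H) = -3*⅓ = -1)
Y = 31 (Y = -1 + 32 = 31)
Y - 6*(-31) = 31 - 6*(-31) = 31 + 186 = 217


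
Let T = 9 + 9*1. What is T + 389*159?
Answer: 61869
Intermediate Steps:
T = 18 (T = 9 + 9 = 18)
T + 389*159 = 18 + 389*159 = 18 + 61851 = 61869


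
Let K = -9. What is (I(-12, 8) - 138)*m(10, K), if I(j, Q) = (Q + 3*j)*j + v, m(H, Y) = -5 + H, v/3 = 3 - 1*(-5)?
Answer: 1110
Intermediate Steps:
v = 24 (v = 3*(3 - 1*(-5)) = 3*(3 + 5) = 3*8 = 24)
I(j, Q) = 24 + j*(Q + 3*j) (I(j, Q) = (Q + 3*j)*j + 24 = j*(Q + 3*j) + 24 = 24 + j*(Q + 3*j))
(I(-12, 8) - 138)*m(10, K) = ((24 + 3*(-12)² + 8*(-12)) - 138)*(-5 + 10) = ((24 + 3*144 - 96) - 138)*5 = ((24 + 432 - 96) - 138)*5 = (360 - 138)*5 = 222*5 = 1110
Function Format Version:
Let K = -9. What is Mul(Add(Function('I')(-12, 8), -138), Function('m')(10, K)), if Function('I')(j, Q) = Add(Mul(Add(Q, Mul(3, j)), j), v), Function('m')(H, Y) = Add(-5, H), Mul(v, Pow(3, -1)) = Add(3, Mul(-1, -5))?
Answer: 1110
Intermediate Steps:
v = 24 (v = Mul(3, Add(3, Mul(-1, -5))) = Mul(3, Add(3, 5)) = Mul(3, 8) = 24)
Function('I')(j, Q) = Add(24, Mul(j, Add(Q, Mul(3, j)))) (Function('I')(j, Q) = Add(Mul(Add(Q, Mul(3, j)), j), 24) = Add(Mul(j, Add(Q, Mul(3, j))), 24) = Add(24, Mul(j, Add(Q, Mul(3, j)))))
Mul(Add(Function('I')(-12, 8), -138), Function('m')(10, K)) = Mul(Add(Add(24, Mul(3, Pow(-12, 2)), Mul(8, -12)), -138), Add(-5, 10)) = Mul(Add(Add(24, Mul(3, 144), -96), -138), 5) = Mul(Add(Add(24, 432, -96), -138), 5) = Mul(Add(360, -138), 5) = Mul(222, 5) = 1110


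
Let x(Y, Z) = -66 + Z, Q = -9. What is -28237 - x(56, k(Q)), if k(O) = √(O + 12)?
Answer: -28171 - √3 ≈ -28173.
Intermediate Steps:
k(O) = √(12 + O)
-28237 - x(56, k(Q)) = -28237 - (-66 + √(12 - 9)) = -28237 - (-66 + √3) = -28237 + (66 - √3) = -28171 - √3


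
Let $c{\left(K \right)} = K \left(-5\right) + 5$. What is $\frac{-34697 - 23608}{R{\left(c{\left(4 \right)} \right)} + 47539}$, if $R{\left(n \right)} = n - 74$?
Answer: $- \frac{897}{730} \approx -1.2288$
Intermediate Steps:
$c{\left(K \right)} = 5 - 5 K$ ($c{\left(K \right)} = - 5 K + 5 = 5 - 5 K$)
$R{\left(n \right)} = -74 + n$
$\frac{-34697 - 23608}{R{\left(c{\left(4 \right)} \right)} + 47539} = \frac{-34697 - 23608}{\left(-74 + \left(5 - 20\right)\right) + 47539} = - \frac{58305}{\left(-74 + \left(5 - 20\right)\right) + 47539} = - \frac{58305}{\left(-74 - 15\right) + 47539} = - \frac{58305}{-89 + 47539} = - \frac{58305}{47450} = \left(-58305\right) \frac{1}{47450} = - \frac{897}{730}$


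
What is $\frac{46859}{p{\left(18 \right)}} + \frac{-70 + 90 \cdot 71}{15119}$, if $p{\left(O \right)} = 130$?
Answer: $\frac{54560217}{151190} \approx 360.87$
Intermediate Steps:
$\frac{46859}{p{\left(18 \right)}} + \frac{-70 + 90 \cdot 71}{15119} = \frac{46859}{130} + \frac{-70 + 90 \cdot 71}{15119} = 46859 \cdot \frac{1}{130} + \left(-70 + 6390\right) \frac{1}{15119} = \frac{46859}{130} + 6320 \cdot \frac{1}{15119} = \frac{46859}{130} + \frac{6320}{15119} = \frac{54560217}{151190}$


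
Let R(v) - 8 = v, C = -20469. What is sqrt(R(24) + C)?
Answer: I*sqrt(20437) ≈ 142.96*I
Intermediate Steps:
R(v) = 8 + v
sqrt(R(24) + C) = sqrt((8 + 24) - 20469) = sqrt(32 - 20469) = sqrt(-20437) = I*sqrt(20437)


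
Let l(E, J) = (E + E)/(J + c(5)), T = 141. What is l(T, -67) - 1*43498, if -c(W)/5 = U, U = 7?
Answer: -739513/17 ≈ -43501.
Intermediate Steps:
c(W) = -35 (c(W) = -5*7 = -35)
l(E, J) = 2*E/(-35 + J) (l(E, J) = (E + E)/(J - 35) = (2*E)/(-35 + J) = 2*E/(-35 + J))
l(T, -67) - 1*43498 = 2*141/(-35 - 67) - 1*43498 = 2*141/(-102) - 43498 = 2*141*(-1/102) - 43498 = -47/17 - 43498 = -739513/17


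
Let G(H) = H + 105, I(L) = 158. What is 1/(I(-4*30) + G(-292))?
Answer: -1/29 ≈ -0.034483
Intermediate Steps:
G(H) = 105 + H
1/(I(-4*30) + G(-292)) = 1/(158 + (105 - 292)) = 1/(158 - 187) = 1/(-29) = -1/29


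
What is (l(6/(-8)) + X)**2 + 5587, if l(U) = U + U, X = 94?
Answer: 56573/4 ≈ 14143.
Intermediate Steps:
l(U) = 2*U
(l(6/(-8)) + X)**2 + 5587 = (2*(6/(-8)) + 94)**2 + 5587 = (2*(6*(-1/8)) + 94)**2 + 5587 = (2*(-3/4) + 94)**2 + 5587 = (-3/2 + 94)**2 + 5587 = (185/2)**2 + 5587 = 34225/4 + 5587 = 56573/4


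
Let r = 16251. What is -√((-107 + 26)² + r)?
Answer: -2*√5703 ≈ -151.04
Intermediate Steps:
-√((-107 + 26)² + r) = -√((-107 + 26)² + 16251) = -√((-81)² + 16251) = -√(6561 + 16251) = -√22812 = -2*√5703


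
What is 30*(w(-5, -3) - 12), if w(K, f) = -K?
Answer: -210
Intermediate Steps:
30*(w(-5, -3) - 12) = 30*(-1*(-5) - 12) = 30*(5 - 12) = 30*(-7) = -210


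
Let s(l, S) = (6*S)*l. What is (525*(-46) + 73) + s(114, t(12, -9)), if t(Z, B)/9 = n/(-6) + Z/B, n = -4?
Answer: -28181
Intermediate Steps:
t(Z, B) = 6 + 9*Z/B (t(Z, B) = 9*(-4/(-6) + Z/B) = 9*(-4*(-⅙) + Z/B) = 9*(⅔ + Z/B) = 6 + 9*Z/B)
s(l, S) = 6*S*l
(525*(-46) + 73) + s(114, t(12, -9)) = (525*(-46) + 73) + 6*(6 + 9*12/(-9))*114 = (-24150 + 73) + 6*(6 + 9*12*(-⅑))*114 = -24077 + 6*(6 - 12)*114 = -24077 + 6*(-6)*114 = -24077 - 4104 = -28181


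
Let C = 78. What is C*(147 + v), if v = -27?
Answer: 9360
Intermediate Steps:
C*(147 + v) = 78*(147 - 27) = 78*120 = 9360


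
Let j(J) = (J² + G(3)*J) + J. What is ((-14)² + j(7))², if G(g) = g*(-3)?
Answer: 35721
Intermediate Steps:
G(g) = -3*g
j(J) = J² - 8*J (j(J) = (J² + (-3*3)*J) + J = (J² - 9*J) + J = J² - 8*J)
((-14)² + j(7))² = ((-14)² + 7*(-8 + 7))² = (196 + 7*(-1))² = (196 - 7)² = 189² = 35721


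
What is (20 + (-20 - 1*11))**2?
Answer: 121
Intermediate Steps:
(20 + (-20 - 1*11))**2 = (20 + (-20 - 11))**2 = (20 - 31)**2 = (-11)**2 = 121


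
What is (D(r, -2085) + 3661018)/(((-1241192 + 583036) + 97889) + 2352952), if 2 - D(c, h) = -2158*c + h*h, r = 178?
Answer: -302081/1792685 ≈ -0.16851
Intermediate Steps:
D(c, h) = 2 - h**2 + 2158*c (D(c, h) = 2 - (-2158*c + h*h) = 2 - (-2158*c + h**2) = 2 - (h**2 - 2158*c) = 2 + (-h**2 + 2158*c) = 2 - h**2 + 2158*c)
(D(r, -2085) + 3661018)/(((-1241192 + 583036) + 97889) + 2352952) = ((2 - 1*(-2085)**2 + 2158*178) + 3661018)/(((-1241192 + 583036) + 97889) + 2352952) = ((2 - 1*4347225 + 384124) + 3661018)/((-658156 + 97889) + 2352952) = ((2 - 4347225 + 384124) + 3661018)/(-560267 + 2352952) = (-3963099 + 3661018)/1792685 = -302081*1/1792685 = -302081/1792685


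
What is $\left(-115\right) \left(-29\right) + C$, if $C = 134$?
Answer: $3469$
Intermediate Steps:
$\left(-115\right) \left(-29\right) + C = \left(-115\right) \left(-29\right) + 134 = 3335 + 134 = 3469$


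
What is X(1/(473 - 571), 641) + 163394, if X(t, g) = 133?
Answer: 163527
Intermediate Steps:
X(1/(473 - 571), 641) + 163394 = 133 + 163394 = 163527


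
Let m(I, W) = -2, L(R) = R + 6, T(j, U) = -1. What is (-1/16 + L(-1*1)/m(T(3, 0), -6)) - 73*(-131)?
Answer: 152967/16 ≈ 9560.4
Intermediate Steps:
L(R) = 6 + R
(-1/16 + L(-1*1)/m(T(3, 0), -6)) - 73*(-131) = (-1/16 + (6 - 1*1)/(-2)) - 73*(-131) = (-1*1/16 + (6 - 1)*(-½)) + 9563 = (-1/16 + 5*(-½)) + 9563 = (-1/16 - 5/2) + 9563 = -41/16 + 9563 = 152967/16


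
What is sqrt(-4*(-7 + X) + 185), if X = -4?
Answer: sqrt(229) ≈ 15.133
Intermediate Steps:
sqrt(-4*(-7 + X) + 185) = sqrt(-4*(-7 - 4) + 185) = sqrt(-4*(-11) + 185) = sqrt(44 + 185) = sqrt(229)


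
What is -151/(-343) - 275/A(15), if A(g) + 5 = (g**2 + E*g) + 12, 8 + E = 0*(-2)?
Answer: -11059/5488 ≈ -2.0151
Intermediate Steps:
E = -8 (E = -8 + 0*(-2) = -8 + 0 = -8)
A(g) = 7 + g**2 - 8*g (A(g) = -5 + ((g**2 - 8*g) + 12) = -5 + (12 + g**2 - 8*g) = 7 + g**2 - 8*g)
-151/(-343) - 275/A(15) = -151/(-343) - 275/(7 + 15**2 - 8*15) = -151*(-1/343) - 275/(7 + 225 - 120) = 151/343 - 275/112 = -11059/5488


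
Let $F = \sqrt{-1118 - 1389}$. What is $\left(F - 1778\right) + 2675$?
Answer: $897 + i \sqrt{2507} \approx 897.0 + 50.07 i$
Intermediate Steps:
$F = i \sqrt{2507}$ ($F = \sqrt{-2507} = i \sqrt{2507} \approx 50.07 i$)
$\left(F - 1778\right) + 2675 = \left(i \sqrt{2507} - 1778\right) + 2675 = \left(-1778 + i \sqrt{2507}\right) + 2675 = 897 + i \sqrt{2507}$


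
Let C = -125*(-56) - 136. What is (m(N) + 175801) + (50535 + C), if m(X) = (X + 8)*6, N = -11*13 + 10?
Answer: 232450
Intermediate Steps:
N = -133 (N = -143 + 10 = -133)
C = 6864 (C = 7000 - 136 = 6864)
m(X) = 48 + 6*X (m(X) = (8 + X)*6 = 48 + 6*X)
(m(N) + 175801) + (50535 + C) = ((48 + 6*(-133)) + 175801) + (50535 + 6864) = ((48 - 798) + 175801) + 57399 = (-750 + 175801) + 57399 = 175051 + 57399 = 232450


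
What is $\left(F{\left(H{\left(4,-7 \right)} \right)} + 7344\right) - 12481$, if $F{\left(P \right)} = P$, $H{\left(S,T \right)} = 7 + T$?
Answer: $-5137$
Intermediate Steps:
$\left(F{\left(H{\left(4,-7 \right)} \right)} + 7344\right) - 12481 = \left(\left(7 - 7\right) + 7344\right) - 12481 = \left(0 + 7344\right) - 12481 = 7344 - 12481 = -5137$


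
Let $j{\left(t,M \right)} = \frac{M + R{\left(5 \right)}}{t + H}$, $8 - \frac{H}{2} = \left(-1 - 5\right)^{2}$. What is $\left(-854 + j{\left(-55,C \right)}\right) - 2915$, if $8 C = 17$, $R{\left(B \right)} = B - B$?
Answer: $- \frac{3346889}{888} \approx -3769.0$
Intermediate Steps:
$R{\left(B \right)} = 0$
$H = -56$ ($H = 16 - 2 \left(-1 - 5\right)^{2} = 16 - 2 \left(-6\right)^{2} = 16 - 72 = -56$)
$C = \frac{17}{8}$ ($C = \frac{1}{8} \cdot 17 = \frac{17}{8} \approx 2.125$)
$j{\left(t,M \right)} = \frac{M}{-56 + t}$ ($j{\left(t,M \right)} = \frac{M + 0}{t - 56} = \frac{M}{-56 + t}$)
$\left(-854 + j{\left(-55,C \right)}\right) - 2915 = \left(-854 + \frac{17}{8 \left(-56 - 55\right)}\right) - 2915 = \left(-854 + \frac{17}{8 \left(-111\right)}\right) - 2915 = \left(-854 + \frac{17}{8} \left(- \frac{1}{111}\right)\right) - 2915 = \left(-854 - \frac{17}{888}\right) - 2915 = - \frac{758369}{888} - 2915 = - \frac{3346889}{888}$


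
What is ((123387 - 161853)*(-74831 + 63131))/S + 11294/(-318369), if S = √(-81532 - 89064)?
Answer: -11294/318369 - 225026100*I*√42649/42649 ≈ -0.035475 - 1.0896e+6*I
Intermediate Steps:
S = 2*I*√42649 (S = √(-170596) = 2*I*√42649 ≈ 413.03*I)
((123387 - 161853)*(-74831 + 63131))/S + 11294/(-318369) = ((123387 - 161853)*(-74831 + 63131))/((2*I*√42649)) + 11294/(-318369) = (-38466*(-11700))*(-I*√42649/85298) + 11294*(-1/318369) = 450052200*(-I*√42649/85298) - 11294/318369 = -225026100*I*√42649/42649 - 11294/318369 = -11294/318369 - 225026100*I*√42649/42649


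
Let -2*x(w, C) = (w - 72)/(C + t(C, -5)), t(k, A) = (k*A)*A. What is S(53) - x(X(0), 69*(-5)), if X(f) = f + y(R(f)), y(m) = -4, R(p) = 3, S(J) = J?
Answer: 237724/4485 ≈ 53.004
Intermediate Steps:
t(k, A) = k*A² (t(k, A) = (A*k)*A = k*A²)
X(f) = -4 + f (X(f) = f - 4 = -4 + f)
x(w, C) = -(-72 + w)/(52*C) (x(w, C) = -(w - 72)/(2*(C + C*(-5)²)) = -(-72 + w)/(2*(C + C*25)) = -(-72 + w)/(2*(C + 25*C)) = -(-72 + w)/(2*(26*C)) = -(-72 + w)*1/(26*C)/2 = -(-72 + w)/(52*C))
S(53) - x(X(0), 69*(-5)) = 53 - (72 - (-4 + 0))/(52*(69*(-5))) = 53 - (72 - 1*(-4))/(52*(-345)) = 53 - (-1)*(72 + 4)/(52*345) = 53 - (-1)*76/(52*345) = 53 - 1*(-19/4485) = 53 + 19/4485 = 237724/4485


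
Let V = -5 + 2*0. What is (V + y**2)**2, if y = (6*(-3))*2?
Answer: 1666681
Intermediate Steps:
y = -36 (y = -18*2 = -36)
V = -5 (V = -5 + 0 = -5)
(V + y**2)**2 = (-5 + (-36)**2)**2 = (-5 + 1296)**2 = 1291**2 = 1666681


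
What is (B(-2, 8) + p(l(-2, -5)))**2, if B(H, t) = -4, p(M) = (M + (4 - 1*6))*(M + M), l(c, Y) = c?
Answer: 144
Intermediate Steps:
p(M) = 2*M*(-2 + M) (p(M) = (M + (4 - 6))*(2*M) = (M - 2)*(2*M) = (-2 + M)*(2*M) = 2*M*(-2 + M))
(B(-2, 8) + p(l(-2, -5)))**2 = (-4 + 2*(-2)*(-2 - 2))**2 = (-4 + 2*(-2)*(-4))**2 = (-4 + 16)**2 = 12**2 = 144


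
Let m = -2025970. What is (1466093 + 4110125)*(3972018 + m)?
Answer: 10851587886464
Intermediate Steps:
(1466093 + 4110125)*(3972018 + m) = (1466093 + 4110125)*(3972018 - 2025970) = 5576218*1946048 = 10851587886464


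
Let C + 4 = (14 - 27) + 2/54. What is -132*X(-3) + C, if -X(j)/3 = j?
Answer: -32534/27 ≈ -1205.0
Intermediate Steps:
X(j) = -3*j
C = -458/27 (C = -4 + ((14 - 27) + 2/54) = -4 + (-13 + 2*(1/54)) = -4 + (-13 + 1/27) = -4 - 350/27 = -458/27 ≈ -16.963)
-132*X(-3) + C = -(-396)*(-3) - 458/27 = -132*9 - 458/27 = -1188 - 458/27 = -32534/27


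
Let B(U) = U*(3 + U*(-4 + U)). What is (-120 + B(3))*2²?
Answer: -480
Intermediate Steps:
(-120 + B(3))*2² = (-120 + 3*(3 + 3² - 4*3))*2² = (-120 + 3*(3 + 9 - 12))*4 = (-120 + 3*0)*4 = (-120 + 0)*4 = -120*4 = -480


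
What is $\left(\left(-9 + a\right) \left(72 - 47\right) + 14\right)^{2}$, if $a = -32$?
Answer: $1022121$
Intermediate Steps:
$\left(\left(-9 + a\right) \left(72 - 47\right) + 14\right)^{2} = \left(\left(-9 - 32\right) \left(72 - 47\right) + 14\right)^{2} = \left(\left(-41\right) 25 + 14\right)^{2} = \left(-1025 + 14\right)^{2} = \left(-1011\right)^{2} = 1022121$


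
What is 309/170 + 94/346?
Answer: 61447/29410 ≈ 2.0893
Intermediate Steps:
309/170 + 94/346 = 309*(1/170) + 94*(1/346) = 309/170 + 47/173 = 61447/29410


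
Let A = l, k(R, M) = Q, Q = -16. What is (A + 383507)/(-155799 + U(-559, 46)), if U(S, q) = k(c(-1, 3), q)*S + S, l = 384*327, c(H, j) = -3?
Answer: -509075/147414 ≈ -3.4534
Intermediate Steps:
k(R, M) = -16
l = 125568
U(S, q) = -15*S (U(S, q) = -16*S + S = -15*S)
A = 125568
(A + 383507)/(-155799 + U(-559, 46)) = (125568 + 383507)/(-155799 - 15*(-559)) = 509075/(-155799 + 8385) = 509075/(-147414) = 509075*(-1/147414) = -509075/147414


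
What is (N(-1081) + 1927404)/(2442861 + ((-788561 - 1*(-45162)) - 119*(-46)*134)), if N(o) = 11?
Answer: 1927415/2432978 ≈ 0.79220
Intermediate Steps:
(N(-1081) + 1927404)/(2442861 + ((-788561 - 1*(-45162)) - 119*(-46)*134)) = (11 + 1927404)/(2442861 + ((-788561 - 1*(-45162)) - 119*(-46)*134)) = 1927415/(2442861 + ((-788561 + 45162) + 5474*134)) = 1927415/(2442861 + (-743399 + 733516)) = 1927415/(2442861 - 9883) = 1927415/2432978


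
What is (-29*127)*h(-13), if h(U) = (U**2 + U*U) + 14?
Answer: -1296416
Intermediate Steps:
h(U) = 14 + 2*U**2 (h(U) = (U**2 + U**2) + 14 = 2*U**2 + 14 = 14 + 2*U**2)
(-29*127)*h(-13) = (-29*127)*(14 + 2*(-13)**2) = -3683*(14 + 2*169) = -3683*(14 + 338) = -3683*352 = -1296416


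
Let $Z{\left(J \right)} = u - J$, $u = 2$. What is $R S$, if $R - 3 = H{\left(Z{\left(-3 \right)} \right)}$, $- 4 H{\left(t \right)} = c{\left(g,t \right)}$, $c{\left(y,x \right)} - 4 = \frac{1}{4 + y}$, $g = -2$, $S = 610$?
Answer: $\frac{4575}{4} \approx 1143.8$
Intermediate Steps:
$Z{\left(J \right)} = 2 - J$
$c{\left(y,x \right)} = 4 + \frac{1}{4 + y}$
$H{\left(t \right)} = - \frac{9}{8}$ ($H{\left(t \right)} = - \frac{\frac{1}{4 - 2} \left(17 + 4 \left(-2\right)\right)}{4} = - \frac{\frac{1}{2} \left(17 - 8\right)}{4} = - \frac{\frac{1}{2} \cdot 9}{4} = \left(- \frac{1}{4}\right) \frac{9}{2} = - \frac{9}{8}$)
$R = \frac{15}{8}$ ($R = 3 - \frac{9}{8} = \frac{15}{8} \approx 1.875$)
$R S = \frac{15}{8} \cdot 610 = \frac{4575}{4}$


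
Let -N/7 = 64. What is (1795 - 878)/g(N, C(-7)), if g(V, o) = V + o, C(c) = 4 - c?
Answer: -917/437 ≈ -2.0984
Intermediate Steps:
N = -448 (N = -7*64 = -448)
(1795 - 878)/g(N, C(-7)) = (1795 - 878)/(-448 + (4 - 1*(-7))) = 917/(-448 + (4 + 7)) = 917/(-448 + 11) = 917/(-437) = 917*(-1/437) = -917/437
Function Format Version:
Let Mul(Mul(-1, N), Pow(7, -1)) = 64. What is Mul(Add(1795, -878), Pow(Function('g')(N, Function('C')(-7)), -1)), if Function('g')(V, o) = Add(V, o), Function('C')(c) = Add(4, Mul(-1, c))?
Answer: Rational(-917, 437) ≈ -2.0984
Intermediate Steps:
N = -448 (N = Mul(-7, 64) = -448)
Mul(Add(1795, -878), Pow(Function('g')(N, Function('C')(-7)), -1)) = Mul(Add(1795, -878), Pow(Add(-448, Add(4, Mul(-1, -7))), -1)) = Mul(917, Pow(Add(-448, Add(4, 7)), -1)) = Mul(917, Pow(Add(-448, 11), -1)) = Mul(917, Pow(-437, -1)) = Mul(917, Rational(-1, 437)) = Rational(-917, 437)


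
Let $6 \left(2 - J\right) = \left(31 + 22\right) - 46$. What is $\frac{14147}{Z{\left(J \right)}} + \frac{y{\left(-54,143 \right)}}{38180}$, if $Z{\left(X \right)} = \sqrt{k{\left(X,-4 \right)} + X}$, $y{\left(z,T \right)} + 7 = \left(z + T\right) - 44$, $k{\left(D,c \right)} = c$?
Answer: $\frac{19}{19090} - \frac{14147 i \sqrt{114}}{19} \approx 0.00099529 - 7949.9 i$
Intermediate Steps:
$y{\left(z,T \right)} = -51 + T + z$ ($y{\left(z,T \right)} = -7 - \left(44 - T - z\right) = -7 + \left(-44 + T + z\right) = -51 + T + z$)
$J = \frac{5}{6}$ ($J = 2 - \frac{\left(31 + 22\right) - 46}{6} = 2 - \frac{53 - 46}{6} = 2 - \frac{7}{6} = \frac{5}{6} \approx 0.83333$)
$Z{\left(X \right)} = \sqrt{-4 + X}$
$\frac{14147}{Z{\left(J \right)}} + \frac{y{\left(-54,143 \right)}}{38180} = \frac{14147}{\sqrt{-4 + \frac{5}{6}}} + \frac{-51 + 143 - 54}{38180} = \frac{14147}{\sqrt{- \frac{19}{6}}} + 38 \cdot \frac{1}{38180} = \frac{14147}{\frac{1}{6} i \sqrt{114}} + \frac{19}{19090} = 14147 \left(- \frac{i \sqrt{114}}{19}\right) + \frac{19}{19090} = - \frac{14147 i \sqrt{114}}{19} + \frac{19}{19090} = \frac{19}{19090} - \frac{14147 i \sqrt{114}}{19}$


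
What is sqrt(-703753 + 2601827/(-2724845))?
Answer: 38*I*sqrt(3618572355790310)/2724845 ≈ 838.9*I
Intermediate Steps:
sqrt(-703753 + 2601827/(-2724845)) = sqrt(-703753 + 2601827*(-1/2724845)) = sqrt(-703753 - 2601827/2724845) = sqrt(-1917620445112/2724845) = 38*I*sqrt(3618572355790310)/2724845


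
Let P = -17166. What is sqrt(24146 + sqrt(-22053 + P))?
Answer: sqrt(24146 + I*sqrt(39219)) ≈ 155.39 + 0.6372*I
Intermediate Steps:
sqrt(24146 + sqrt(-22053 + P)) = sqrt(24146 + sqrt(-22053 - 17166)) = sqrt(24146 + sqrt(-39219)) = sqrt(24146 + I*sqrt(39219))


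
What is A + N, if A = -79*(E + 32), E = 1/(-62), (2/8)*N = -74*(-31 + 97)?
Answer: -1367889/62 ≈ -22063.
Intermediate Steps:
N = -19536 (N = 4*(-74*(-31 + 97)) = 4*(-74*66) = 4*(-4884) = -19536)
E = -1/62 ≈ -0.016129
A = -156657/62 (A = -79*(-1/62 + 32) = -79*1983/62 = -156657/62 ≈ -2526.7)
A + N = -156657/62 - 19536 = -1367889/62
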